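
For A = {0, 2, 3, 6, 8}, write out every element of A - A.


A - A = {a - a' : a, a' ∈ A}.
Compute a - a' for each ordered pair (a, a'):
a = 0: 0-0=0, 0-2=-2, 0-3=-3, 0-6=-6, 0-8=-8
a = 2: 2-0=2, 2-2=0, 2-3=-1, 2-6=-4, 2-8=-6
a = 3: 3-0=3, 3-2=1, 3-3=0, 3-6=-3, 3-8=-5
a = 6: 6-0=6, 6-2=4, 6-3=3, 6-6=0, 6-8=-2
a = 8: 8-0=8, 8-2=6, 8-3=5, 8-6=2, 8-8=0
Collecting distinct values (and noting 0 appears from a-a):
A - A = {-8, -6, -5, -4, -3, -2, -1, 0, 1, 2, 3, 4, 5, 6, 8}
|A - A| = 15

A - A = {-8, -6, -5, -4, -3, -2, -1, 0, 1, 2, 3, 4, 5, 6, 8}


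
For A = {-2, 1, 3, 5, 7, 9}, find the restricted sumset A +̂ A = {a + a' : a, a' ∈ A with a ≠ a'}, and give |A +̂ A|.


Restricted sumset: A +̂ A = {a + a' : a ∈ A, a' ∈ A, a ≠ a'}.
Equivalently, take A + A and drop any sum 2a that is achievable ONLY as a + a for a ∈ A (i.e. sums representable only with equal summands).
Enumerate pairs (a, a') with a < a' (symmetric, so each unordered pair gives one sum; this covers all a ≠ a'):
  -2 + 1 = -1
  -2 + 3 = 1
  -2 + 5 = 3
  -2 + 7 = 5
  -2 + 9 = 7
  1 + 3 = 4
  1 + 5 = 6
  1 + 7 = 8
  1 + 9 = 10
  3 + 5 = 8
  3 + 7 = 10
  3 + 9 = 12
  5 + 7 = 12
  5 + 9 = 14
  7 + 9 = 16
Collected distinct sums: {-1, 1, 3, 4, 5, 6, 7, 8, 10, 12, 14, 16}
|A +̂ A| = 12
(Reference bound: |A +̂ A| ≥ 2|A| - 3 for |A| ≥ 2, with |A| = 6 giving ≥ 9.)

|A +̂ A| = 12


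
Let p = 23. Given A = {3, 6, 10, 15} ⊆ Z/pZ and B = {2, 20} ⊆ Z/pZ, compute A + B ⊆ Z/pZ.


Work in Z/23Z: reduce every sum a + b modulo 23.
Enumerate all 8 pairs:
a = 3: 3+2=5, 3+20=0
a = 6: 6+2=8, 6+20=3
a = 10: 10+2=12, 10+20=7
a = 15: 15+2=17, 15+20=12
Distinct residues collected: {0, 3, 5, 7, 8, 12, 17}
|A + B| = 7 (out of 23 total residues).

A + B = {0, 3, 5, 7, 8, 12, 17}


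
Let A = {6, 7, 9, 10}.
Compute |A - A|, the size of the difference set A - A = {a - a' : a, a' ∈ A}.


A - A = {a - a' : a, a' ∈ A}; |A| = 4.
Bounds: 2|A|-1 ≤ |A - A| ≤ |A|² - |A| + 1, i.e. 7 ≤ |A - A| ≤ 13.
Note: 0 ∈ A - A always (from a - a). The set is symmetric: if d ∈ A - A then -d ∈ A - A.
Enumerate nonzero differences d = a - a' with a > a' (then include -d):
Positive differences: {1, 2, 3, 4}
Full difference set: {0} ∪ (positive diffs) ∪ (negative diffs).
|A - A| = 1 + 2·4 = 9 (matches direct enumeration: 9).

|A - A| = 9


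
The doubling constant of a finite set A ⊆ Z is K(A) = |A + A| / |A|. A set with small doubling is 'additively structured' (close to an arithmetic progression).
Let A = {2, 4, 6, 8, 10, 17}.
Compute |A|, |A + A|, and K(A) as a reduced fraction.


|A| = 6.
Compute A + A by enumerating all 36 pairs.
A + A = {4, 6, 8, 10, 12, 14, 16, 18, 19, 20, 21, 23, 25, 27, 34}, so |A + A| = 15.
K = |A + A| / |A| = 15/6 = 5/2 ≈ 2.5000.
Reference: AP of size 6 gives K = 11/6 ≈ 1.8333; a fully generic set of size 6 gives K ≈ 3.5000.

|A| = 6, |A + A| = 15, K = 15/6 = 5/2.


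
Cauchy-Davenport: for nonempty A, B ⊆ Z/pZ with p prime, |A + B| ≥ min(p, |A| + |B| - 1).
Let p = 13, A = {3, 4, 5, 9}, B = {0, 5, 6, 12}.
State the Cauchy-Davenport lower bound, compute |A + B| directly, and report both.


Cauchy-Davenport: |A + B| ≥ min(p, |A| + |B| - 1) for A, B nonempty in Z/pZ.
|A| = 4, |B| = 4, p = 13.
CD lower bound = min(13, 4 + 4 - 1) = min(13, 7) = 7.
Compute A + B mod 13 directly:
a = 3: 3+0=3, 3+5=8, 3+6=9, 3+12=2
a = 4: 4+0=4, 4+5=9, 4+6=10, 4+12=3
a = 5: 5+0=5, 5+5=10, 5+6=11, 5+12=4
a = 9: 9+0=9, 9+5=1, 9+6=2, 9+12=8
A + B = {1, 2, 3, 4, 5, 8, 9, 10, 11}, so |A + B| = 9.
Verify: 9 ≥ 7? Yes ✓.

CD lower bound = 7, actual |A + B| = 9.


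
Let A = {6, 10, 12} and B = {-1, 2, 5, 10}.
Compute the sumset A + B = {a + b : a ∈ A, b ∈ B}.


A + B = {a + b : a ∈ A, b ∈ B}.
Enumerate all |A|·|B| = 3·4 = 12 pairs (a, b) and collect distinct sums.
a = 6: 6+-1=5, 6+2=8, 6+5=11, 6+10=16
a = 10: 10+-1=9, 10+2=12, 10+5=15, 10+10=20
a = 12: 12+-1=11, 12+2=14, 12+5=17, 12+10=22
Collecting distinct sums: A + B = {5, 8, 9, 11, 12, 14, 15, 16, 17, 20, 22}
|A + B| = 11

A + B = {5, 8, 9, 11, 12, 14, 15, 16, 17, 20, 22}


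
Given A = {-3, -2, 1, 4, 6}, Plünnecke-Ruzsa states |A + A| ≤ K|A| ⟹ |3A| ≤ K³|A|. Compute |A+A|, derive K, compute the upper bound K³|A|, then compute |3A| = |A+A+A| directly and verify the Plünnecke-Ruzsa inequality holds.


|A| = 5.
Step 1: Compute A + A by enumerating all 25 pairs.
A + A = {-6, -5, -4, -2, -1, 1, 2, 3, 4, 5, 7, 8, 10, 12}, so |A + A| = 14.
Step 2: Doubling constant K = |A + A|/|A| = 14/5 = 14/5 ≈ 2.8000.
Step 3: Plünnecke-Ruzsa gives |3A| ≤ K³·|A| = (2.8000)³ · 5 ≈ 109.7600.
Step 4: Compute 3A = A + A + A directly by enumerating all triples (a,b,c) ∈ A³; |3A| = 26.
Step 5: Check 26 ≤ 109.7600? Yes ✓.

K = 14/5, Plünnecke-Ruzsa bound K³|A| ≈ 109.7600, |3A| = 26, inequality holds.


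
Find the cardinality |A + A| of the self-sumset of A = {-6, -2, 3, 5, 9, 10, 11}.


A + A = {a + a' : a, a' ∈ A}; |A| = 7.
General bounds: 2|A| - 1 ≤ |A + A| ≤ |A|(|A|+1)/2, i.e. 13 ≤ |A + A| ≤ 28.
Lower bound 2|A|-1 is attained iff A is an arithmetic progression.
Enumerate sums a + a' for a ≤ a' (symmetric, so this suffices):
a = -6: -6+-6=-12, -6+-2=-8, -6+3=-3, -6+5=-1, -6+9=3, -6+10=4, -6+11=5
a = -2: -2+-2=-4, -2+3=1, -2+5=3, -2+9=7, -2+10=8, -2+11=9
a = 3: 3+3=6, 3+5=8, 3+9=12, 3+10=13, 3+11=14
a = 5: 5+5=10, 5+9=14, 5+10=15, 5+11=16
a = 9: 9+9=18, 9+10=19, 9+11=20
a = 10: 10+10=20, 10+11=21
a = 11: 11+11=22
Distinct sums: {-12, -8, -4, -3, -1, 1, 3, 4, 5, 6, 7, 8, 9, 10, 12, 13, 14, 15, 16, 18, 19, 20, 21, 22}
|A + A| = 24

|A + A| = 24


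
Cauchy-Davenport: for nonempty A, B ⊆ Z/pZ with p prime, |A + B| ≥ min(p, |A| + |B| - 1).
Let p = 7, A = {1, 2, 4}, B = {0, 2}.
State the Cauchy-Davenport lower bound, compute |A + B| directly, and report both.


Cauchy-Davenport: |A + B| ≥ min(p, |A| + |B| - 1) for A, B nonempty in Z/pZ.
|A| = 3, |B| = 2, p = 7.
CD lower bound = min(7, 3 + 2 - 1) = min(7, 4) = 4.
Compute A + B mod 7 directly:
a = 1: 1+0=1, 1+2=3
a = 2: 2+0=2, 2+2=4
a = 4: 4+0=4, 4+2=6
A + B = {1, 2, 3, 4, 6}, so |A + B| = 5.
Verify: 5 ≥ 4? Yes ✓.

CD lower bound = 4, actual |A + B| = 5.


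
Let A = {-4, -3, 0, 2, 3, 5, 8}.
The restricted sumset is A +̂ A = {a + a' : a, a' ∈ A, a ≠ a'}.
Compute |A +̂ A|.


Restricted sumset: A +̂ A = {a + a' : a ∈ A, a' ∈ A, a ≠ a'}.
Equivalently, take A + A and drop any sum 2a that is achievable ONLY as a + a for a ∈ A (i.e. sums representable only with equal summands).
Enumerate pairs (a, a') with a < a' (symmetric, so each unordered pair gives one sum; this covers all a ≠ a'):
  -4 + -3 = -7
  -4 + 0 = -4
  -4 + 2 = -2
  -4 + 3 = -1
  -4 + 5 = 1
  -4 + 8 = 4
  -3 + 0 = -3
  -3 + 2 = -1
  -3 + 3 = 0
  -3 + 5 = 2
  -3 + 8 = 5
  0 + 2 = 2
  0 + 3 = 3
  0 + 5 = 5
  0 + 8 = 8
  2 + 3 = 5
  2 + 5 = 7
  2 + 8 = 10
  3 + 5 = 8
  3 + 8 = 11
  5 + 8 = 13
Collected distinct sums: {-7, -4, -3, -2, -1, 0, 1, 2, 3, 4, 5, 7, 8, 10, 11, 13}
|A +̂ A| = 16
(Reference bound: |A +̂ A| ≥ 2|A| - 3 for |A| ≥ 2, with |A| = 7 giving ≥ 11.)

|A +̂ A| = 16


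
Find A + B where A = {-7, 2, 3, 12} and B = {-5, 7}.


A + B = {a + b : a ∈ A, b ∈ B}.
Enumerate all |A|·|B| = 4·2 = 8 pairs (a, b) and collect distinct sums.
a = -7: -7+-5=-12, -7+7=0
a = 2: 2+-5=-3, 2+7=9
a = 3: 3+-5=-2, 3+7=10
a = 12: 12+-5=7, 12+7=19
Collecting distinct sums: A + B = {-12, -3, -2, 0, 7, 9, 10, 19}
|A + B| = 8

A + B = {-12, -3, -2, 0, 7, 9, 10, 19}


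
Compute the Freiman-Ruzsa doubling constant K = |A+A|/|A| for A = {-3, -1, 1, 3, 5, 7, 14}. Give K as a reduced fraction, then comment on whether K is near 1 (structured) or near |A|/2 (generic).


|A| = 7.
Compute A + A by enumerating all 49 pairs.
A + A = {-6, -4, -2, 0, 2, 4, 6, 8, 10, 11, 12, 13, 14, 15, 17, 19, 21, 28}, so |A + A| = 18.
K = |A + A| / |A| = 18/7 (already in lowest terms) ≈ 2.5714.
Reference: AP of size 7 gives K = 13/7 ≈ 1.8571; a fully generic set of size 7 gives K ≈ 4.0000.

|A| = 7, |A + A| = 18, K = 18/7.


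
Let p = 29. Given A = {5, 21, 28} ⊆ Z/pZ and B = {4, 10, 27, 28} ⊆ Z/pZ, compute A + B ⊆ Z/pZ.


Work in Z/29Z: reduce every sum a + b modulo 29.
Enumerate all 12 pairs:
a = 5: 5+4=9, 5+10=15, 5+27=3, 5+28=4
a = 21: 21+4=25, 21+10=2, 21+27=19, 21+28=20
a = 28: 28+4=3, 28+10=9, 28+27=26, 28+28=27
Distinct residues collected: {2, 3, 4, 9, 15, 19, 20, 25, 26, 27}
|A + B| = 10 (out of 29 total residues).

A + B = {2, 3, 4, 9, 15, 19, 20, 25, 26, 27}


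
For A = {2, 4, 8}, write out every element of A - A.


A - A = {a - a' : a, a' ∈ A}.
Compute a - a' for each ordered pair (a, a'):
a = 2: 2-2=0, 2-4=-2, 2-8=-6
a = 4: 4-2=2, 4-4=0, 4-8=-4
a = 8: 8-2=6, 8-4=4, 8-8=0
Collecting distinct values (and noting 0 appears from a-a):
A - A = {-6, -4, -2, 0, 2, 4, 6}
|A - A| = 7

A - A = {-6, -4, -2, 0, 2, 4, 6}


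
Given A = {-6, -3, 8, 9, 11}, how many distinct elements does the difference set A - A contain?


A - A = {a - a' : a, a' ∈ A}; |A| = 5.
Bounds: 2|A|-1 ≤ |A - A| ≤ |A|² - |A| + 1, i.e. 9 ≤ |A - A| ≤ 21.
Note: 0 ∈ A - A always (from a - a). The set is symmetric: if d ∈ A - A then -d ∈ A - A.
Enumerate nonzero differences d = a - a' with a > a' (then include -d):
Positive differences: {1, 2, 3, 11, 12, 14, 15, 17}
Full difference set: {0} ∪ (positive diffs) ∪ (negative diffs).
|A - A| = 1 + 2·8 = 17 (matches direct enumeration: 17).

|A - A| = 17


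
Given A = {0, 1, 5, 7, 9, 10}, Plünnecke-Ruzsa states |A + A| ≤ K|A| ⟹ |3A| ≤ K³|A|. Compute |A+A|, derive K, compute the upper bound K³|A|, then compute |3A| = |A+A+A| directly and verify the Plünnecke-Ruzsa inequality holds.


|A| = 6.
Step 1: Compute A + A by enumerating all 36 pairs.
A + A = {0, 1, 2, 5, 6, 7, 8, 9, 10, 11, 12, 14, 15, 16, 17, 18, 19, 20}, so |A + A| = 18.
Step 2: Doubling constant K = |A + A|/|A| = 18/6 = 18/6 ≈ 3.0000.
Step 3: Plünnecke-Ruzsa gives |3A| ≤ K³·|A| = (3.0000)³ · 6 ≈ 162.0000.
Step 4: Compute 3A = A + A + A directly by enumerating all triples (a,b,c) ∈ A³; |3A| = 30.
Step 5: Check 30 ≤ 162.0000? Yes ✓.

K = 18/6, Plünnecke-Ruzsa bound K³|A| ≈ 162.0000, |3A| = 30, inequality holds.


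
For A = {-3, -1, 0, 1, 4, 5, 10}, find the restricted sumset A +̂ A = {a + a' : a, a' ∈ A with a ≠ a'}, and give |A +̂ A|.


Restricted sumset: A +̂ A = {a + a' : a ∈ A, a' ∈ A, a ≠ a'}.
Equivalently, take A + A and drop any sum 2a that is achievable ONLY as a + a for a ∈ A (i.e. sums representable only with equal summands).
Enumerate pairs (a, a') with a < a' (symmetric, so each unordered pair gives one sum; this covers all a ≠ a'):
  -3 + -1 = -4
  -3 + 0 = -3
  -3 + 1 = -2
  -3 + 4 = 1
  -3 + 5 = 2
  -3 + 10 = 7
  -1 + 0 = -1
  -1 + 1 = 0
  -1 + 4 = 3
  -1 + 5 = 4
  -1 + 10 = 9
  0 + 1 = 1
  0 + 4 = 4
  0 + 5 = 5
  0 + 10 = 10
  1 + 4 = 5
  1 + 5 = 6
  1 + 10 = 11
  4 + 5 = 9
  4 + 10 = 14
  5 + 10 = 15
Collected distinct sums: {-4, -3, -2, -1, 0, 1, 2, 3, 4, 5, 6, 7, 9, 10, 11, 14, 15}
|A +̂ A| = 17
(Reference bound: |A +̂ A| ≥ 2|A| - 3 for |A| ≥ 2, with |A| = 7 giving ≥ 11.)

|A +̂ A| = 17


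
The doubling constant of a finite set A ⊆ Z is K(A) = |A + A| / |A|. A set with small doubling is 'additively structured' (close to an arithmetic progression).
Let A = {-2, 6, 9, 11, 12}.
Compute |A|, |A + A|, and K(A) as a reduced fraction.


|A| = 5.
Compute A + A by enumerating all 25 pairs.
A + A = {-4, 4, 7, 9, 10, 12, 15, 17, 18, 20, 21, 22, 23, 24}, so |A + A| = 14.
K = |A + A| / |A| = 14/5 (already in lowest terms) ≈ 2.8000.
Reference: AP of size 5 gives K = 9/5 ≈ 1.8000; a fully generic set of size 5 gives K ≈ 3.0000.

|A| = 5, |A + A| = 14, K = 14/5.


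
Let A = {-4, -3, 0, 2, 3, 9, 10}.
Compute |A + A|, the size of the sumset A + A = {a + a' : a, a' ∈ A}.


A + A = {a + a' : a, a' ∈ A}; |A| = 7.
General bounds: 2|A| - 1 ≤ |A + A| ≤ |A|(|A|+1)/2, i.e. 13 ≤ |A + A| ≤ 28.
Lower bound 2|A|-1 is attained iff A is an arithmetic progression.
Enumerate sums a + a' for a ≤ a' (symmetric, so this suffices):
a = -4: -4+-4=-8, -4+-3=-7, -4+0=-4, -4+2=-2, -4+3=-1, -4+9=5, -4+10=6
a = -3: -3+-3=-6, -3+0=-3, -3+2=-1, -3+3=0, -3+9=6, -3+10=7
a = 0: 0+0=0, 0+2=2, 0+3=3, 0+9=9, 0+10=10
a = 2: 2+2=4, 2+3=5, 2+9=11, 2+10=12
a = 3: 3+3=6, 3+9=12, 3+10=13
a = 9: 9+9=18, 9+10=19
a = 10: 10+10=20
Distinct sums: {-8, -7, -6, -4, -3, -2, -1, 0, 2, 3, 4, 5, 6, 7, 9, 10, 11, 12, 13, 18, 19, 20}
|A + A| = 22

|A + A| = 22


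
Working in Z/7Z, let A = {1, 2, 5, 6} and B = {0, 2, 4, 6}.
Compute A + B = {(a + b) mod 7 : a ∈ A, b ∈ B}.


Work in Z/7Z: reduce every sum a + b modulo 7.
Enumerate all 16 pairs:
a = 1: 1+0=1, 1+2=3, 1+4=5, 1+6=0
a = 2: 2+0=2, 2+2=4, 2+4=6, 2+6=1
a = 5: 5+0=5, 5+2=0, 5+4=2, 5+6=4
a = 6: 6+0=6, 6+2=1, 6+4=3, 6+6=5
Distinct residues collected: {0, 1, 2, 3, 4, 5, 6}
|A + B| = 7 (out of 7 total residues).

A + B = {0, 1, 2, 3, 4, 5, 6}


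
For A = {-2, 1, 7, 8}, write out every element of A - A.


A - A = {a - a' : a, a' ∈ A}.
Compute a - a' for each ordered pair (a, a'):
a = -2: -2--2=0, -2-1=-3, -2-7=-9, -2-8=-10
a = 1: 1--2=3, 1-1=0, 1-7=-6, 1-8=-7
a = 7: 7--2=9, 7-1=6, 7-7=0, 7-8=-1
a = 8: 8--2=10, 8-1=7, 8-7=1, 8-8=0
Collecting distinct values (and noting 0 appears from a-a):
A - A = {-10, -9, -7, -6, -3, -1, 0, 1, 3, 6, 7, 9, 10}
|A - A| = 13

A - A = {-10, -9, -7, -6, -3, -1, 0, 1, 3, 6, 7, 9, 10}


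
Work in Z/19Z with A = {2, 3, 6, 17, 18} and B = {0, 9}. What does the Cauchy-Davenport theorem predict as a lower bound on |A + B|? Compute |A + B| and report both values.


Cauchy-Davenport: |A + B| ≥ min(p, |A| + |B| - 1) for A, B nonempty in Z/pZ.
|A| = 5, |B| = 2, p = 19.
CD lower bound = min(19, 5 + 2 - 1) = min(19, 6) = 6.
Compute A + B mod 19 directly:
a = 2: 2+0=2, 2+9=11
a = 3: 3+0=3, 3+9=12
a = 6: 6+0=6, 6+9=15
a = 17: 17+0=17, 17+9=7
a = 18: 18+0=18, 18+9=8
A + B = {2, 3, 6, 7, 8, 11, 12, 15, 17, 18}, so |A + B| = 10.
Verify: 10 ≥ 6? Yes ✓.

CD lower bound = 6, actual |A + B| = 10.


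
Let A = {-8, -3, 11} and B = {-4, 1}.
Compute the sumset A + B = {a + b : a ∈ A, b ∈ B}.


A + B = {a + b : a ∈ A, b ∈ B}.
Enumerate all |A|·|B| = 3·2 = 6 pairs (a, b) and collect distinct sums.
a = -8: -8+-4=-12, -8+1=-7
a = -3: -3+-4=-7, -3+1=-2
a = 11: 11+-4=7, 11+1=12
Collecting distinct sums: A + B = {-12, -7, -2, 7, 12}
|A + B| = 5

A + B = {-12, -7, -2, 7, 12}


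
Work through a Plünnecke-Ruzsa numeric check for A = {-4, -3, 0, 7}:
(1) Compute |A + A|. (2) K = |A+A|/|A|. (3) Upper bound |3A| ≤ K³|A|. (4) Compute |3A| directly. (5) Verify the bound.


|A| = 4.
Step 1: Compute A + A by enumerating all 16 pairs.
A + A = {-8, -7, -6, -4, -3, 0, 3, 4, 7, 14}, so |A + A| = 10.
Step 2: Doubling constant K = |A + A|/|A| = 10/4 = 10/4 ≈ 2.5000.
Step 3: Plünnecke-Ruzsa gives |3A| ≤ K³·|A| = (2.5000)³ · 4 ≈ 62.5000.
Step 4: Compute 3A = A + A + A directly by enumerating all triples (a,b,c) ∈ A³; |3A| = 19.
Step 5: Check 19 ≤ 62.5000? Yes ✓.

K = 10/4, Plünnecke-Ruzsa bound K³|A| ≈ 62.5000, |3A| = 19, inequality holds.


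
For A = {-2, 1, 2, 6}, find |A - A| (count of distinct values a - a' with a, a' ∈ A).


A - A = {a - a' : a, a' ∈ A}; |A| = 4.
Bounds: 2|A|-1 ≤ |A - A| ≤ |A|² - |A| + 1, i.e. 7 ≤ |A - A| ≤ 13.
Note: 0 ∈ A - A always (from a - a). The set is symmetric: if d ∈ A - A then -d ∈ A - A.
Enumerate nonzero differences d = a - a' with a > a' (then include -d):
Positive differences: {1, 3, 4, 5, 8}
Full difference set: {0} ∪ (positive diffs) ∪ (negative diffs).
|A - A| = 1 + 2·5 = 11 (matches direct enumeration: 11).

|A - A| = 11


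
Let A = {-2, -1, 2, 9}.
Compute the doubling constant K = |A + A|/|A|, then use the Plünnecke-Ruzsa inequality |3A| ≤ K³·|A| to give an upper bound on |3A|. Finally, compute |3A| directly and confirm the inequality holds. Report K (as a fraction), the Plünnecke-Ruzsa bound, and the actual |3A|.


|A| = 4.
Step 1: Compute A + A by enumerating all 16 pairs.
A + A = {-4, -3, -2, 0, 1, 4, 7, 8, 11, 18}, so |A + A| = 10.
Step 2: Doubling constant K = |A + A|/|A| = 10/4 = 10/4 ≈ 2.5000.
Step 3: Plünnecke-Ruzsa gives |3A| ≤ K³·|A| = (2.5000)³ · 4 ≈ 62.5000.
Step 4: Compute 3A = A + A + A directly by enumerating all triples (a,b,c) ∈ A³; |3A| = 19.
Step 5: Check 19 ≤ 62.5000? Yes ✓.

K = 10/4, Plünnecke-Ruzsa bound K³|A| ≈ 62.5000, |3A| = 19, inequality holds.


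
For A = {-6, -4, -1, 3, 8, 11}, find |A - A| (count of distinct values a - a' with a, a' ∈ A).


A - A = {a - a' : a, a' ∈ A}; |A| = 6.
Bounds: 2|A|-1 ≤ |A - A| ≤ |A|² - |A| + 1, i.e. 11 ≤ |A - A| ≤ 31.
Note: 0 ∈ A - A always (from a - a). The set is symmetric: if d ∈ A - A then -d ∈ A - A.
Enumerate nonzero differences d = a - a' with a > a' (then include -d):
Positive differences: {2, 3, 4, 5, 7, 8, 9, 12, 14, 15, 17}
Full difference set: {0} ∪ (positive diffs) ∪ (negative diffs).
|A - A| = 1 + 2·11 = 23 (matches direct enumeration: 23).

|A - A| = 23


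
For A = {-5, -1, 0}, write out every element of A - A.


A - A = {a - a' : a, a' ∈ A}.
Compute a - a' for each ordered pair (a, a'):
a = -5: -5--5=0, -5--1=-4, -5-0=-5
a = -1: -1--5=4, -1--1=0, -1-0=-1
a = 0: 0--5=5, 0--1=1, 0-0=0
Collecting distinct values (and noting 0 appears from a-a):
A - A = {-5, -4, -1, 0, 1, 4, 5}
|A - A| = 7

A - A = {-5, -4, -1, 0, 1, 4, 5}


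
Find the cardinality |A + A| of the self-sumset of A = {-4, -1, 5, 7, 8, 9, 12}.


A + A = {a + a' : a, a' ∈ A}; |A| = 7.
General bounds: 2|A| - 1 ≤ |A + A| ≤ |A|(|A|+1)/2, i.e. 13 ≤ |A + A| ≤ 28.
Lower bound 2|A|-1 is attained iff A is an arithmetic progression.
Enumerate sums a + a' for a ≤ a' (symmetric, so this suffices):
a = -4: -4+-4=-8, -4+-1=-5, -4+5=1, -4+7=3, -4+8=4, -4+9=5, -4+12=8
a = -1: -1+-1=-2, -1+5=4, -1+7=6, -1+8=7, -1+9=8, -1+12=11
a = 5: 5+5=10, 5+7=12, 5+8=13, 5+9=14, 5+12=17
a = 7: 7+7=14, 7+8=15, 7+9=16, 7+12=19
a = 8: 8+8=16, 8+9=17, 8+12=20
a = 9: 9+9=18, 9+12=21
a = 12: 12+12=24
Distinct sums: {-8, -5, -2, 1, 3, 4, 5, 6, 7, 8, 10, 11, 12, 13, 14, 15, 16, 17, 18, 19, 20, 21, 24}
|A + A| = 23

|A + A| = 23


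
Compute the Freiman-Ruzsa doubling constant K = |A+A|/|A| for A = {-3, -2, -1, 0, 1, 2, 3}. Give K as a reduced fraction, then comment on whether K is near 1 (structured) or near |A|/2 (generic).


|A| = 7.
Compute A + A by enumerating all 49 pairs.
A + A = {-6, -5, -4, -3, -2, -1, 0, 1, 2, 3, 4, 5, 6}, so |A + A| = 13.
K = |A + A| / |A| = 13/7 (already in lowest terms) ≈ 1.8571.
Reference: AP of size 7 gives K = 13/7 ≈ 1.8571; a fully generic set of size 7 gives K ≈ 4.0000.

|A| = 7, |A + A| = 13, K = 13/7.


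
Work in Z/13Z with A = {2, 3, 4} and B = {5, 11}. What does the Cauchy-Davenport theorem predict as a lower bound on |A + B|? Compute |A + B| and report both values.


Cauchy-Davenport: |A + B| ≥ min(p, |A| + |B| - 1) for A, B nonempty in Z/pZ.
|A| = 3, |B| = 2, p = 13.
CD lower bound = min(13, 3 + 2 - 1) = min(13, 4) = 4.
Compute A + B mod 13 directly:
a = 2: 2+5=7, 2+11=0
a = 3: 3+5=8, 3+11=1
a = 4: 4+5=9, 4+11=2
A + B = {0, 1, 2, 7, 8, 9}, so |A + B| = 6.
Verify: 6 ≥ 4? Yes ✓.

CD lower bound = 4, actual |A + B| = 6.


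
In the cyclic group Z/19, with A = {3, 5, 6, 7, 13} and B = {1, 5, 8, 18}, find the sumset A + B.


Work in Z/19Z: reduce every sum a + b modulo 19.
Enumerate all 20 pairs:
a = 3: 3+1=4, 3+5=8, 3+8=11, 3+18=2
a = 5: 5+1=6, 5+5=10, 5+8=13, 5+18=4
a = 6: 6+1=7, 6+5=11, 6+8=14, 6+18=5
a = 7: 7+1=8, 7+5=12, 7+8=15, 7+18=6
a = 13: 13+1=14, 13+5=18, 13+8=2, 13+18=12
Distinct residues collected: {2, 4, 5, 6, 7, 8, 10, 11, 12, 13, 14, 15, 18}
|A + B| = 13 (out of 19 total residues).

A + B = {2, 4, 5, 6, 7, 8, 10, 11, 12, 13, 14, 15, 18}


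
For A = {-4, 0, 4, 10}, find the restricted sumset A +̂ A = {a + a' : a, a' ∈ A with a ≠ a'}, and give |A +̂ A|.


Restricted sumset: A +̂ A = {a + a' : a ∈ A, a' ∈ A, a ≠ a'}.
Equivalently, take A + A and drop any sum 2a that is achievable ONLY as a + a for a ∈ A (i.e. sums representable only with equal summands).
Enumerate pairs (a, a') with a < a' (symmetric, so each unordered pair gives one sum; this covers all a ≠ a'):
  -4 + 0 = -4
  -4 + 4 = 0
  -4 + 10 = 6
  0 + 4 = 4
  0 + 10 = 10
  4 + 10 = 14
Collected distinct sums: {-4, 0, 4, 6, 10, 14}
|A +̂ A| = 6
(Reference bound: |A +̂ A| ≥ 2|A| - 3 for |A| ≥ 2, with |A| = 4 giving ≥ 5.)

|A +̂ A| = 6


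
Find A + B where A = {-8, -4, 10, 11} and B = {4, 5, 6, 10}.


A + B = {a + b : a ∈ A, b ∈ B}.
Enumerate all |A|·|B| = 4·4 = 16 pairs (a, b) and collect distinct sums.
a = -8: -8+4=-4, -8+5=-3, -8+6=-2, -8+10=2
a = -4: -4+4=0, -4+5=1, -4+6=2, -4+10=6
a = 10: 10+4=14, 10+5=15, 10+6=16, 10+10=20
a = 11: 11+4=15, 11+5=16, 11+6=17, 11+10=21
Collecting distinct sums: A + B = {-4, -3, -2, 0, 1, 2, 6, 14, 15, 16, 17, 20, 21}
|A + B| = 13

A + B = {-4, -3, -2, 0, 1, 2, 6, 14, 15, 16, 17, 20, 21}


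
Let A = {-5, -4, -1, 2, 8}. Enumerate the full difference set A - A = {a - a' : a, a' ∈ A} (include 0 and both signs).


A - A = {a - a' : a, a' ∈ A}.
Compute a - a' for each ordered pair (a, a'):
a = -5: -5--5=0, -5--4=-1, -5--1=-4, -5-2=-7, -5-8=-13
a = -4: -4--5=1, -4--4=0, -4--1=-3, -4-2=-6, -4-8=-12
a = -1: -1--5=4, -1--4=3, -1--1=0, -1-2=-3, -1-8=-9
a = 2: 2--5=7, 2--4=6, 2--1=3, 2-2=0, 2-8=-6
a = 8: 8--5=13, 8--4=12, 8--1=9, 8-2=6, 8-8=0
Collecting distinct values (and noting 0 appears from a-a):
A - A = {-13, -12, -9, -7, -6, -4, -3, -1, 0, 1, 3, 4, 6, 7, 9, 12, 13}
|A - A| = 17

A - A = {-13, -12, -9, -7, -6, -4, -3, -1, 0, 1, 3, 4, 6, 7, 9, 12, 13}


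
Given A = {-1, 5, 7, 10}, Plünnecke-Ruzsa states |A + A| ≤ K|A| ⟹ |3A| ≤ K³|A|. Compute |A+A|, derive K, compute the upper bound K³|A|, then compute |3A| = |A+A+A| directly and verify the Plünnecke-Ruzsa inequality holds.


|A| = 4.
Step 1: Compute A + A by enumerating all 16 pairs.
A + A = {-2, 4, 6, 9, 10, 12, 14, 15, 17, 20}, so |A + A| = 10.
Step 2: Doubling constant K = |A + A|/|A| = 10/4 = 10/4 ≈ 2.5000.
Step 3: Plünnecke-Ruzsa gives |3A| ≤ K³·|A| = (2.5000)³ · 4 ≈ 62.5000.
Step 4: Compute 3A = A + A + A directly by enumerating all triples (a,b,c) ∈ A³; |3A| = 19.
Step 5: Check 19 ≤ 62.5000? Yes ✓.

K = 10/4, Plünnecke-Ruzsa bound K³|A| ≈ 62.5000, |3A| = 19, inequality holds.


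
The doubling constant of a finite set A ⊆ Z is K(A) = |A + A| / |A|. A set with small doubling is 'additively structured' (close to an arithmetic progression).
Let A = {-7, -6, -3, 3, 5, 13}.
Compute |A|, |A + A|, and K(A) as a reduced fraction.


|A| = 6.
Compute A + A by enumerating all 36 pairs.
A + A = {-14, -13, -12, -10, -9, -6, -4, -3, -2, -1, 0, 2, 6, 7, 8, 10, 16, 18, 26}, so |A + A| = 19.
K = |A + A| / |A| = 19/6 (already in lowest terms) ≈ 3.1667.
Reference: AP of size 6 gives K = 11/6 ≈ 1.8333; a fully generic set of size 6 gives K ≈ 3.5000.

|A| = 6, |A + A| = 19, K = 19/6.


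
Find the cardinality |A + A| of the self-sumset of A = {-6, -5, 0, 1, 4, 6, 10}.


A + A = {a + a' : a, a' ∈ A}; |A| = 7.
General bounds: 2|A| - 1 ≤ |A + A| ≤ |A|(|A|+1)/2, i.e. 13 ≤ |A + A| ≤ 28.
Lower bound 2|A|-1 is attained iff A is an arithmetic progression.
Enumerate sums a + a' for a ≤ a' (symmetric, so this suffices):
a = -6: -6+-6=-12, -6+-5=-11, -6+0=-6, -6+1=-5, -6+4=-2, -6+6=0, -6+10=4
a = -5: -5+-5=-10, -5+0=-5, -5+1=-4, -5+4=-1, -5+6=1, -5+10=5
a = 0: 0+0=0, 0+1=1, 0+4=4, 0+6=6, 0+10=10
a = 1: 1+1=2, 1+4=5, 1+6=7, 1+10=11
a = 4: 4+4=8, 4+6=10, 4+10=14
a = 6: 6+6=12, 6+10=16
a = 10: 10+10=20
Distinct sums: {-12, -11, -10, -6, -5, -4, -2, -1, 0, 1, 2, 4, 5, 6, 7, 8, 10, 11, 12, 14, 16, 20}
|A + A| = 22

|A + A| = 22


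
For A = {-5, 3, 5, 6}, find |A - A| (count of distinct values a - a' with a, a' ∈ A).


A - A = {a - a' : a, a' ∈ A}; |A| = 4.
Bounds: 2|A|-1 ≤ |A - A| ≤ |A|² - |A| + 1, i.e. 7 ≤ |A - A| ≤ 13.
Note: 0 ∈ A - A always (from a - a). The set is symmetric: if d ∈ A - A then -d ∈ A - A.
Enumerate nonzero differences d = a - a' with a > a' (then include -d):
Positive differences: {1, 2, 3, 8, 10, 11}
Full difference set: {0} ∪ (positive diffs) ∪ (negative diffs).
|A - A| = 1 + 2·6 = 13 (matches direct enumeration: 13).

|A - A| = 13


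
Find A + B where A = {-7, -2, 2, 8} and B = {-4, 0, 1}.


A + B = {a + b : a ∈ A, b ∈ B}.
Enumerate all |A|·|B| = 4·3 = 12 pairs (a, b) and collect distinct sums.
a = -7: -7+-4=-11, -7+0=-7, -7+1=-6
a = -2: -2+-4=-6, -2+0=-2, -2+1=-1
a = 2: 2+-4=-2, 2+0=2, 2+1=3
a = 8: 8+-4=4, 8+0=8, 8+1=9
Collecting distinct sums: A + B = {-11, -7, -6, -2, -1, 2, 3, 4, 8, 9}
|A + B| = 10

A + B = {-11, -7, -6, -2, -1, 2, 3, 4, 8, 9}


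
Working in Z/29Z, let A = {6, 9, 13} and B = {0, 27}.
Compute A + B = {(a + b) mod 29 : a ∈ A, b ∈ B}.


Work in Z/29Z: reduce every sum a + b modulo 29.
Enumerate all 6 pairs:
a = 6: 6+0=6, 6+27=4
a = 9: 9+0=9, 9+27=7
a = 13: 13+0=13, 13+27=11
Distinct residues collected: {4, 6, 7, 9, 11, 13}
|A + B| = 6 (out of 29 total residues).

A + B = {4, 6, 7, 9, 11, 13}


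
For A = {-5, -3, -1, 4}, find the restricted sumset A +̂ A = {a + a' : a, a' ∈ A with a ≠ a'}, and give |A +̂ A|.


Restricted sumset: A +̂ A = {a + a' : a ∈ A, a' ∈ A, a ≠ a'}.
Equivalently, take A + A and drop any sum 2a that is achievable ONLY as a + a for a ∈ A (i.e. sums representable only with equal summands).
Enumerate pairs (a, a') with a < a' (symmetric, so each unordered pair gives one sum; this covers all a ≠ a'):
  -5 + -3 = -8
  -5 + -1 = -6
  -5 + 4 = -1
  -3 + -1 = -4
  -3 + 4 = 1
  -1 + 4 = 3
Collected distinct sums: {-8, -6, -4, -1, 1, 3}
|A +̂ A| = 6
(Reference bound: |A +̂ A| ≥ 2|A| - 3 for |A| ≥ 2, with |A| = 4 giving ≥ 5.)

|A +̂ A| = 6


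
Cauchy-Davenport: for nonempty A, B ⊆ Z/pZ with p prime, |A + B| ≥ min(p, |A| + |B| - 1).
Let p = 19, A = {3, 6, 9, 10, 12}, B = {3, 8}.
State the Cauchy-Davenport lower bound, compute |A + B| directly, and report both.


Cauchy-Davenport: |A + B| ≥ min(p, |A| + |B| - 1) for A, B nonempty in Z/pZ.
|A| = 5, |B| = 2, p = 19.
CD lower bound = min(19, 5 + 2 - 1) = min(19, 6) = 6.
Compute A + B mod 19 directly:
a = 3: 3+3=6, 3+8=11
a = 6: 6+3=9, 6+8=14
a = 9: 9+3=12, 9+8=17
a = 10: 10+3=13, 10+8=18
a = 12: 12+3=15, 12+8=1
A + B = {1, 6, 9, 11, 12, 13, 14, 15, 17, 18}, so |A + B| = 10.
Verify: 10 ≥ 6? Yes ✓.

CD lower bound = 6, actual |A + B| = 10.


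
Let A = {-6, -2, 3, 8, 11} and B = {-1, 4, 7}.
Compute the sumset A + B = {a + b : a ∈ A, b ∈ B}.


A + B = {a + b : a ∈ A, b ∈ B}.
Enumerate all |A|·|B| = 5·3 = 15 pairs (a, b) and collect distinct sums.
a = -6: -6+-1=-7, -6+4=-2, -6+7=1
a = -2: -2+-1=-3, -2+4=2, -2+7=5
a = 3: 3+-1=2, 3+4=7, 3+7=10
a = 8: 8+-1=7, 8+4=12, 8+7=15
a = 11: 11+-1=10, 11+4=15, 11+7=18
Collecting distinct sums: A + B = {-7, -3, -2, 1, 2, 5, 7, 10, 12, 15, 18}
|A + B| = 11

A + B = {-7, -3, -2, 1, 2, 5, 7, 10, 12, 15, 18}


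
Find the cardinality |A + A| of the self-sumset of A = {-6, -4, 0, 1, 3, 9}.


A + A = {a + a' : a, a' ∈ A}; |A| = 6.
General bounds: 2|A| - 1 ≤ |A + A| ≤ |A|(|A|+1)/2, i.e. 11 ≤ |A + A| ≤ 21.
Lower bound 2|A|-1 is attained iff A is an arithmetic progression.
Enumerate sums a + a' for a ≤ a' (symmetric, so this suffices):
a = -6: -6+-6=-12, -6+-4=-10, -6+0=-6, -6+1=-5, -6+3=-3, -6+9=3
a = -4: -4+-4=-8, -4+0=-4, -4+1=-3, -4+3=-1, -4+9=5
a = 0: 0+0=0, 0+1=1, 0+3=3, 0+9=9
a = 1: 1+1=2, 1+3=4, 1+9=10
a = 3: 3+3=6, 3+9=12
a = 9: 9+9=18
Distinct sums: {-12, -10, -8, -6, -5, -4, -3, -1, 0, 1, 2, 3, 4, 5, 6, 9, 10, 12, 18}
|A + A| = 19

|A + A| = 19


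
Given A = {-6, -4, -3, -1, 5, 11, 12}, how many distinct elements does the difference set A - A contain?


A - A = {a - a' : a, a' ∈ A}; |A| = 7.
Bounds: 2|A|-1 ≤ |A - A| ≤ |A|² - |A| + 1, i.e. 13 ≤ |A - A| ≤ 43.
Note: 0 ∈ A - A always (from a - a). The set is symmetric: if d ∈ A - A then -d ∈ A - A.
Enumerate nonzero differences d = a - a' with a > a' (then include -d):
Positive differences: {1, 2, 3, 5, 6, 7, 8, 9, 11, 12, 13, 14, 15, 16, 17, 18}
Full difference set: {0} ∪ (positive diffs) ∪ (negative diffs).
|A - A| = 1 + 2·16 = 33 (matches direct enumeration: 33).

|A - A| = 33


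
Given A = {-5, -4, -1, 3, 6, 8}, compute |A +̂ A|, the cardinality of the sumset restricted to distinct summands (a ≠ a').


Restricted sumset: A +̂ A = {a + a' : a ∈ A, a' ∈ A, a ≠ a'}.
Equivalently, take A + A and drop any sum 2a that is achievable ONLY as a + a for a ∈ A (i.e. sums representable only with equal summands).
Enumerate pairs (a, a') with a < a' (symmetric, so each unordered pair gives one sum; this covers all a ≠ a'):
  -5 + -4 = -9
  -5 + -1 = -6
  -5 + 3 = -2
  -5 + 6 = 1
  -5 + 8 = 3
  -4 + -1 = -5
  -4 + 3 = -1
  -4 + 6 = 2
  -4 + 8 = 4
  -1 + 3 = 2
  -1 + 6 = 5
  -1 + 8 = 7
  3 + 6 = 9
  3 + 8 = 11
  6 + 8 = 14
Collected distinct sums: {-9, -6, -5, -2, -1, 1, 2, 3, 4, 5, 7, 9, 11, 14}
|A +̂ A| = 14
(Reference bound: |A +̂ A| ≥ 2|A| - 3 for |A| ≥ 2, with |A| = 6 giving ≥ 9.)

|A +̂ A| = 14


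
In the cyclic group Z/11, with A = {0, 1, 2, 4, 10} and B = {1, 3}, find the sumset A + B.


Work in Z/11Z: reduce every sum a + b modulo 11.
Enumerate all 10 pairs:
a = 0: 0+1=1, 0+3=3
a = 1: 1+1=2, 1+3=4
a = 2: 2+1=3, 2+3=5
a = 4: 4+1=5, 4+3=7
a = 10: 10+1=0, 10+3=2
Distinct residues collected: {0, 1, 2, 3, 4, 5, 7}
|A + B| = 7 (out of 11 total residues).

A + B = {0, 1, 2, 3, 4, 5, 7}


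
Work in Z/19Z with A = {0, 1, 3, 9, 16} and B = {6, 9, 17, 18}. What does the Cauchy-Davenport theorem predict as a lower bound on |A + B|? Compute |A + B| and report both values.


Cauchy-Davenport: |A + B| ≥ min(p, |A| + |B| - 1) for A, B nonempty in Z/pZ.
|A| = 5, |B| = 4, p = 19.
CD lower bound = min(19, 5 + 4 - 1) = min(19, 8) = 8.
Compute A + B mod 19 directly:
a = 0: 0+6=6, 0+9=9, 0+17=17, 0+18=18
a = 1: 1+6=7, 1+9=10, 1+17=18, 1+18=0
a = 3: 3+6=9, 3+9=12, 3+17=1, 3+18=2
a = 9: 9+6=15, 9+9=18, 9+17=7, 9+18=8
a = 16: 16+6=3, 16+9=6, 16+17=14, 16+18=15
A + B = {0, 1, 2, 3, 6, 7, 8, 9, 10, 12, 14, 15, 17, 18}, so |A + B| = 14.
Verify: 14 ≥ 8? Yes ✓.

CD lower bound = 8, actual |A + B| = 14.


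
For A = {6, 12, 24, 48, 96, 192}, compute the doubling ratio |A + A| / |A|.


|A| = 6.
Compute A + A by enumerating all 36 pairs.
A + A = {12, 18, 24, 30, 36, 48, 54, 60, 72, 96, 102, 108, 120, 144, 192, 198, 204, 216, 240, 288, 384}, so |A + A| = 21.
K = |A + A| / |A| = 21/6 = 7/2 ≈ 3.5000.
Reference: AP of size 6 gives K = 11/6 ≈ 1.8333; a fully generic set of size 6 gives K ≈ 3.5000.

|A| = 6, |A + A| = 21, K = 21/6 = 7/2.


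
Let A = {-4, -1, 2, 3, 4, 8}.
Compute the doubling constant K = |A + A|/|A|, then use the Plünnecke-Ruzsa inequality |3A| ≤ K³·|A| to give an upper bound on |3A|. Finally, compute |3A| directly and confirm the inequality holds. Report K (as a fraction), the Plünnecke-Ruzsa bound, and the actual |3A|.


|A| = 6.
Step 1: Compute A + A by enumerating all 36 pairs.
A + A = {-8, -5, -2, -1, 0, 1, 2, 3, 4, 5, 6, 7, 8, 10, 11, 12, 16}, so |A + A| = 17.
Step 2: Doubling constant K = |A + A|/|A| = 17/6 = 17/6 ≈ 2.8333.
Step 3: Plünnecke-Ruzsa gives |3A| ≤ K³·|A| = (2.8333)³ · 6 ≈ 136.4722.
Step 4: Compute 3A = A + A + A directly by enumerating all triples (a,b,c) ∈ A³; |3A| = 29.
Step 5: Check 29 ≤ 136.4722? Yes ✓.

K = 17/6, Plünnecke-Ruzsa bound K³|A| ≈ 136.4722, |3A| = 29, inequality holds.


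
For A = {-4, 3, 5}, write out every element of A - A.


A - A = {a - a' : a, a' ∈ A}.
Compute a - a' for each ordered pair (a, a'):
a = -4: -4--4=0, -4-3=-7, -4-5=-9
a = 3: 3--4=7, 3-3=0, 3-5=-2
a = 5: 5--4=9, 5-3=2, 5-5=0
Collecting distinct values (and noting 0 appears from a-a):
A - A = {-9, -7, -2, 0, 2, 7, 9}
|A - A| = 7

A - A = {-9, -7, -2, 0, 2, 7, 9}


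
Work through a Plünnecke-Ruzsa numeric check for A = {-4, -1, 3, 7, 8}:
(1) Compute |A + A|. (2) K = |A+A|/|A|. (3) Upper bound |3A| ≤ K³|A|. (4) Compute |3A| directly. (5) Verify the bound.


|A| = 5.
Step 1: Compute A + A by enumerating all 25 pairs.
A + A = {-8, -5, -2, -1, 2, 3, 4, 6, 7, 10, 11, 14, 15, 16}, so |A + A| = 14.
Step 2: Doubling constant K = |A + A|/|A| = 14/5 = 14/5 ≈ 2.8000.
Step 3: Plünnecke-Ruzsa gives |3A| ≤ K³·|A| = (2.8000)³ · 5 ≈ 109.7600.
Step 4: Compute 3A = A + A + A directly by enumerating all triples (a,b,c) ∈ A³; |3A| = 28.
Step 5: Check 28 ≤ 109.7600? Yes ✓.

K = 14/5, Plünnecke-Ruzsa bound K³|A| ≈ 109.7600, |3A| = 28, inequality holds.


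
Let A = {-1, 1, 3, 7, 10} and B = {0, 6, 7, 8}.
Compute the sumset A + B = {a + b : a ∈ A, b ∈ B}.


A + B = {a + b : a ∈ A, b ∈ B}.
Enumerate all |A|·|B| = 5·4 = 20 pairs (a, b) and collect distinct sums.
a = -1: -1+0=-1, -1+6=5, -1+7=6, -1+8=7
a = 1: 1+0=1, 1+6=7, 1+7=8, 1+8=9
a = 3: 3+0=3, 3+6=9, 3+7=10, 3+8=11
a = 7: 7+0=7, 7+6=13, 7+7=14, 7+8=15
a = 10: 10+0=10, 10+6=16, 10+7=17, 10+8=18
Collecting distinct sums: A + B = {-1, 1, 3, 5, 6, 7, 8, 9, 10, 11, 13, 14, 15, 16, 17, 18}
|A + B| = 16

A + B = {-1, 1, 3, 5, 6, 7, 8, 9, 10, 11, 13, 14, 15, 16, 17, 18}


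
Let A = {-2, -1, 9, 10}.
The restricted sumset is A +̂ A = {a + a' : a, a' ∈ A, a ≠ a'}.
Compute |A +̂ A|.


Restricted sumset: A +̂ A = {a + a' : a ∈ A, a' ∈ A, a ≠ a'}.
Equivalently, take A + A and drop any sum 2a that is achievable ONLY as a + a for a ∈ A (i.e. sums representable only with equal summands).
Enumerate pairs (a, a') with a < a' (symmetric, so each unordered pair gives one sum; this covers all a ≠ a'):
  -2 + -1 = -3
  -2 + 9 = 7
  -2 + 10 = 8
  -1 + 9 = 8
  -1 + 10 = 9
  9 + 10 = 19
Collected distinct sums: {-3, 7, 8, 9, 19}
|A +̂ A| = 5
(Reference bound: |A +̂ A| ≥ 2|A| - 3 for |A| ≥ 2, with |A| = 4 giving ≥ 5.)

|A +̂ A| = 5


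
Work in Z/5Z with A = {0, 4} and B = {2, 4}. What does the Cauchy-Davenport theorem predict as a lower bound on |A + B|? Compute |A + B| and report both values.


Cauchy-Davenport: |A + B| ≥ min(p, |A| + |B| - 1) for A, B nonempty in Z/pZ.
|A| = 2, |B| = 2, p = 5.
CD lower bound = min(5, 2 + 2 - 1) = min(5, 3) = 3.
Compute A + B mod 5 directly:
a = 0: 0+2=2, 0+4=4
a = 4: 4+2=1, 4+4=3
A + B = {1, 2, 3, 4}, so |A + B| = 4.
Verify: 4 ≥ 3? Yes ✓.

CD lower bound = 3, actual |A + B| = 4.


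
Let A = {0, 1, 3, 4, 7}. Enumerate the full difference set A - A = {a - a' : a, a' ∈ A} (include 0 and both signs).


A - A = {a - a' : a, a' ∈ A}.
Compute a - a' for each ordered pair (a, a'):
a = 0: 0-0=0, 0-1=-1, 0-3=-3, 0-4=-4, 0-7=-7
a = 1: 1-0=1, 1-1=0, 1-3=-2, 1-4=-3, 1-7=-6
a = 3: 3-0=3, 3-1=2, 3-3=0, 3-4=-1, 3-7=-4
a = 4: 4-0=4, 4-1=3, 4-3=1, 4-4=0, 4-7=-3
a = 7: 7-0=7, 7-1=6, 7-3=4, 7-4=3, 7-7=0
Collecting distinct values (and noting 0 appears from a-a):
A - A = {-7, -6, -4, -3, -2, -1, 0, 1, 2, 3, 4, 6, 7}
|A - A| = 13

A - A = {-7, -6, -4, -3, -2, -1, 0, 1, 2, 3, 4, 6, 7}


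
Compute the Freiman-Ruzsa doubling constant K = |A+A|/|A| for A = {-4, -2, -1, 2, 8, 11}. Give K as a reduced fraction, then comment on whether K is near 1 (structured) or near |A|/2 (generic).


|A| = 6.
Compute A + A by enumerating all 36 pairs.
A + A = {-8, -6, -5, -4, -3, -2, 0, 1, 4, 6, 7, 9, 10, 13, 16, 19, 22}, so |A + A| = 17.
K = |A + A| / |A| = 17/6 (already in lowest terms) ≈ 2.8333.
Reference: AP of size 6 gives K = 11/6 ≈ 1.8333; a fully generic set of size 6 gives K ≈ 3.5000.

|A| = 6, |A + A| = 17, K = 17/6.


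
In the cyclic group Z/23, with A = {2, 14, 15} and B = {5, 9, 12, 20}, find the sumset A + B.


Work in Z/23Z: reduce every sum a + b modulo 23.
Enumerate all 12 pairs:
a = 2: 2+5=7, 2+9=11, 2+12=14, 2+20=22
a = 14: 14+5=19, 14+9=0, 14+12=3, 14+20=11
a = 15: 15+5=20, 15+9=1, 15+12=4, 15+20=12
Distinct residues collected: {0, 1, 3, 4, 7, 11, 12, 14, 19, 20, 22}
|A + B| = 11 (out of 23 total residues).

A + B = {0, 1, 3, 4, 7, 11, 12, 14, 19, 20, 22}


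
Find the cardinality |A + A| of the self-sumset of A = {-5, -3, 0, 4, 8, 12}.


A + A = {a + a' : a, a' ∈ A}; |A| = 6.
General bounds: 2|A| - 1 ≤ |A + A| ≤ |A|(|A|+1)/2, i.e. 11 ≤ |A + A| ≤ 21.
Lower bound 2|A|-1 is attained iff A is an arithmetic progression.
Enumerate sums a + a' for a ≤ a' (symmetric, so this suffices):
a = -5: -5+-5=-10, -5+-3=-8, -5+0=-5, -5+4=-1, -5+8=3, -5+12=7
a = -3: -3+-3=-6, -3+0=-3, -3+4=1, -3+8=5, -3+12=9
a = 0: 0+0=0, 0+4=4, 0+8=8, 0+12=12
a = 4: 4+4=8, 4+8=12, 4+12=16
a = 8: 8+8=16, 8+12=20
a = 12: 12+12=24
Distinct sums: {-10, -8, -6, -5, -3, -1, 0, 1, 3, 4, 5, 7, 8, 9, 12, 16, 20, 24}
|A + A| = 18

|A + A| = 18


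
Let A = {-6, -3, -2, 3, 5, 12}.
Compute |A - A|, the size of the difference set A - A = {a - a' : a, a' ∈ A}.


A - A = {a - a' : a, a' ∈ A}; |A| = 6.
Bounds: 2|A|-1 ≤ |A - A| ≤ |A|² - |A| + 1, i.e. 11 ≤ |A - A| ≤ 31.
Note: 0 ∈ A - A always (from a - a). The set is symmetric: if d ∈ A - A then -d ∈ A - A.
Enumerate nonzero differences d = a - a' with a > a' (then include -d):
Positive differences: {1, 2, 3, 4, 5, 6, 7, 8, 9, 11, 14, 15, 18}
Full difference set: {0} ∪ (positive diffs) ∪ (negative diffs).
|A - A| = 1 + 2·13 = 27 (matches direct enumeration: 27).

|A - A| = 27


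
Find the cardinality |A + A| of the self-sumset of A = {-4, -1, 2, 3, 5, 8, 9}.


A + A = {a + a' : a, a' ∈ A}; |A| = 7.
General bounds: 2|A| - 1 ≤ |A + A| ≤ |A|(|A|+1)/2, i.e. 13 ≤ |A + A| ≤ 28.
Lower bound 2|A|-1 is attained iff A is an arithmetic progression.
Enumerate sums a + a' for a ≤ a' (symmetric, so this suffices):
a = -4: -4+-4=-8, -4+-1=-5, -4+2=-2, -4+3=-1, -4+5=1, -4+8=4, -4+9=5
a = -1: -1+-1=-2, -1+2=1, -1+3=2, -1+5=4, -1+8=7, -1+9=8
a = 2: 2+2=4, 2+3=5, 2+5=7, 2+8=10, 2+9=11
a = 3: 3+3=6, 3+5=8, 3+8=11, 3+9=12
a = 5: 5+5=10, 5+8=13, 5+9=14
a = 8: 8+8=16, 8+9=17
a = 9: 9+9=18
Distinct sums: {-8, -5, -2, -1, 1, 2, 4, 5, 6, 7, 8, 10, 11, 12, 13, 14, 16, 17, 18}
|A + A| = 19

|A + A| = 19


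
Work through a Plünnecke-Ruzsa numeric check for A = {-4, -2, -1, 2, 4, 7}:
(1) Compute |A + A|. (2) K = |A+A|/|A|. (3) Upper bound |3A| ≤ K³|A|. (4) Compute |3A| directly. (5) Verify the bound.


|A| = 6.
Step 1: Compute A + A by enumerating all 36 pairs.
A + A = {-8, -6, -5, -4, -3, -2, 0, 1, 2, 3, 4, 5, 6, 8, 9, 11, 14}, so |A + A| = 17.
Step 2: Doubling constant K = |A + A|/|A| = 17/6 = 17/6 ≈ 2.8333.
Step 3: Plünnecke-Ruzsa gives |3A| ≤ K³·|A| = (2.8333)³ · 6 ≈ 136.4722.
Step 4: Compute 3A = A + A + A directly by enumerating all triples (a,b,c) ∈ A³; |3A| = 29.
Step 5: Check 29 ≤ 136.4722? Yes ✓.

K = 17/6, Plünnecke-Ruzsa bound K³|A| ≈ 136.4722, |3A| = 29, inequality holds.


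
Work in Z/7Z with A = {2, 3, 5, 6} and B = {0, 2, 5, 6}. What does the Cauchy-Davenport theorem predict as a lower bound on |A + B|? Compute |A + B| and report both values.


Cauchy-Davenport: |A + B| ≥ min(p, |A| + |B| - 1) for A, B nonempty in Z/pZ.
|A| = 4, |B| = 4, p = 7.
CD lower bound = min(7, 4 + 4 - 1) = min(7, 7) = 7.
Compute A + B mod 7 directly:
a = 2: 2+0=2, 2+2=4, 2+5=0, 2+6=1
a = 3: 3+0=3, 3+2=5, 3+5=1, 3+6=2
a = 5: 5+0=5, 5+2=0, 5+5=3, 5+6=4
a = 6: 6+0=6, 6+2=1, 6+5=4, 6+6=5
A + B = {0, 1, 2, 3, 4, 5, 6}, so |A + B| = 7.
Verify: 7 ≥ 7? Yes ✓.

CD lower bound = 7, actual |A + B| = 7.


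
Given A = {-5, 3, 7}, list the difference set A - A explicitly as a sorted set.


A - A = {a - a' : a, a' ∈ A}.
Compute a - a' for each ordered pair (a, a'):
a = -5: -5--5=0, -5-3=-8, -5-7=-12
a = 3: 3--5=8, 3-3=0, 3-7=-4
a = 7: 7--5=12, 7-3=4, 7-7=0
Collecting distinct values (and noting 0 appears from a-a):
A - A = {-12, -8, -4, 0, 4, 8, 12}
|A - A| = 7

A - A = {-12, -8, -4, 0, 4, 8, 12}


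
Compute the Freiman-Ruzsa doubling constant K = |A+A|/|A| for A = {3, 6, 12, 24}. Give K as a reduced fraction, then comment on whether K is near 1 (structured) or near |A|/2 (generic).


|A| = 4.
Compute A + A by enumerating all 16 pairs.
A + A = {6, 9, 12, 15, 18, 24, 27, 30, 36, 48}, so |A + A| = 10.
K = |A + A| / |A| = 10/4 = 5/2 ≈ 2.5000.
Reference: AP of size 4 gives K = 7/4 ≈ 1.7500; a fully generic set of size 4 gives K ≈ 2.5000.

|A| = 4, |A + A| = 10, K = 10/4 = 5/2.
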